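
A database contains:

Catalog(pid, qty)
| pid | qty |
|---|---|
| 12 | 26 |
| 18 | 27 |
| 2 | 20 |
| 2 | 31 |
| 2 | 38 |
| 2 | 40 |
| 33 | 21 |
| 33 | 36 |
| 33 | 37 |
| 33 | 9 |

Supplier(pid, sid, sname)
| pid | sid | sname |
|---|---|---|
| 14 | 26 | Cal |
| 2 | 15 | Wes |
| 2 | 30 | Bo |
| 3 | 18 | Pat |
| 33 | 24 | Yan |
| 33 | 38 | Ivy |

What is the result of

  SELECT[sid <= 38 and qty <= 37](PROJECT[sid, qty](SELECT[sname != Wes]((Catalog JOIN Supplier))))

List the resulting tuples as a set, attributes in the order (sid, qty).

{(24, 21), (24, 36), (24, 37), (24, 9), (30, 20), (30, 31), (38, 21), (38, 36), (38, 37), (38, 9)}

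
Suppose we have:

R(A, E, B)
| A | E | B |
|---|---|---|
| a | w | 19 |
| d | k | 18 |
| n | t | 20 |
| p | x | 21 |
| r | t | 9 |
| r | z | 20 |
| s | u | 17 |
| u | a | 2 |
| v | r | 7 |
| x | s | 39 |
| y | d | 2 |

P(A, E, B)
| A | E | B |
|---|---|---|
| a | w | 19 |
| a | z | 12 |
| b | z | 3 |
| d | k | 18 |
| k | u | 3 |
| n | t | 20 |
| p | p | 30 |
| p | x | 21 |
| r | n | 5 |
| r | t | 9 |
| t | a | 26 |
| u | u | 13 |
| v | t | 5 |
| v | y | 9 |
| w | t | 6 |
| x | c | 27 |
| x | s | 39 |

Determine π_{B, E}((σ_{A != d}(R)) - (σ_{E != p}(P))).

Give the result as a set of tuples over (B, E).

{(17, u), (2, a), (2, d), (20, z), (7, r)}

Filtering on A != d leaves {(a, w, 19), (n, t, 20), (p, x, 21), (r, t, 9), (r, z, 20), (s, u, 17), (u, a, 2), (v, r, 7), (x, s, 39), (y, d, 2)}.
Filtering on E != p leaves {(a, w, 19), (a, z, 12), (b, z, 3), (d, k, 18), (k, u, 3), (n, t, 20), (p, x, 21), (r, n, 5), (r, t, 9), (t, a, 26), (u, u, 13), (v, t, 5), (v, y, 9), (w, t, 6), (x, c, 27), (x, s, 39)}.
Taking the difference: {(r, z, 20), (s, u, 17), (u, a, 2), (v, r, 7), (y, d, 2)}
Projecting to B, E: {(17, u), (2, a), (2, d), (20, z), (7, r)}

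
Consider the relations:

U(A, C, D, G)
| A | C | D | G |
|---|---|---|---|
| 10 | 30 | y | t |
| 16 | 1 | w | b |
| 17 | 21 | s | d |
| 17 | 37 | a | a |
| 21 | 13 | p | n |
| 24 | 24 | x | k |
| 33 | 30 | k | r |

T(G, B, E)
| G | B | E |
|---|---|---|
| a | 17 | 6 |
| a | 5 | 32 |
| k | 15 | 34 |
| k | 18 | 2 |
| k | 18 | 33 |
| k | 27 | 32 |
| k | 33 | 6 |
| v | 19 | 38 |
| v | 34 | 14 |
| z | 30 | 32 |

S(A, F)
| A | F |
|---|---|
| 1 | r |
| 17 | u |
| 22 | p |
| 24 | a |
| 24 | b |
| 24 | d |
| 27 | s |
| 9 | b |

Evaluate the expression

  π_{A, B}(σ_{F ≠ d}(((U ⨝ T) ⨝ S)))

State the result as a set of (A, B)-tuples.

{(17, 17), (17, 5), (24, 15), (24, 18), (24, 27), (24, 33)}

Joining U and T on G yields {(17, 37, a, a, 17, 6), (17, 37, a, a, 5, 32), (24, 24, x, k, 15, 34), (24, 24, x, k, 18, 2), (24, 24, x, k, 18, 33), (24, 24, x, k, 27, 32), (24, 24, x, k, 33, 6)}.
Joining (U ⨝ T) and S on A yields {(17, 37, a, a, 17, 6, u), (17, 37, a, a, 5, 32, u), (24, 24, x, k, 15, 34, a), (24, 24, x, k, 15, 34, b), (24, 24, x, k, 15, 34, d), (24, 24, x, k, 18, 2, a), (24, 24, x, k, 18, 2, b), (24, 24, x, k, 18, 2, d), (24, 24, x, k, 18, 33, a), (24, 24, x, k, 18, 33, b), (24, 24, x, k, 18, 33, d), (24, 24, x, k, 27, 32, a), (24, 24, x, k, 27, 32, b), (24, 24, x, k, 27, 32, d), (24, 24, x, k, 33, 6, a), (24, 24, x, k, 33, 6, b), (24, 24, x, k, 33, 6, d)}.
Filtering on F ≠ d leaves {(17, 37, a, a, 17, 6, u), (17, 37, a, a, 5, 32, u), (24, 24, x, k, 15, 34, a), (24, 24, x, k, 15, 34, b), (24, 24, x, k, 18, 2, a), (24, 24, x, k, 18, 2, b), (24, 24, x, k, 18, 33, a), (24, 24, x, k, 18, 33, b), (24, 24, x, k, 27, 32, a), (24, 24, x, k, 27, 32, b), (24, 24, x, k, 33, 6, a), (24, 24, x, k, 33, 6, b)}.
Keep only column(s) A, B (6 duplicate(s) eliminated): {(17, 17), (17, 5), (24, 15), (24, 18), (24, 27), (24, 33)}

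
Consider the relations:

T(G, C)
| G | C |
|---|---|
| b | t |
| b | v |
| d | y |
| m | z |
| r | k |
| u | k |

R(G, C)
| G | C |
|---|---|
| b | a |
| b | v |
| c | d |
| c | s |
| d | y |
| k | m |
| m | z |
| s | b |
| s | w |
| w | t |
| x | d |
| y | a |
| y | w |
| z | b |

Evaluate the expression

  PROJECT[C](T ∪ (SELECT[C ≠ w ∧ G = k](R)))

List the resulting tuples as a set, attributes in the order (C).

{k, m, t, v, y, z}

Filtering on C ≠ w ∧ G = k leaves {(k, m)}.
Union: {(b, t), (b, v), (d, y), (m, z), (r, k), (u, k)} with {(k, m)} → {(b, t), (b, v), (d, y), (k, m), (m, z), (r, k), (u, k)}
Projecting to C (1 duplicate(s) eliminated): {k, m, t, v, y, z}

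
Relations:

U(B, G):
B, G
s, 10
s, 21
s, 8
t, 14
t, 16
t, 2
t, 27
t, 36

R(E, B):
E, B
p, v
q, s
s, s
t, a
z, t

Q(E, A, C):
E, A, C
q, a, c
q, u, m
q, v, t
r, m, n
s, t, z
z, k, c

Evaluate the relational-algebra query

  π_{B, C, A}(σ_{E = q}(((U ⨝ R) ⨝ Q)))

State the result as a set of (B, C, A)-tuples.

U ⋈ R (natural join on B): {(s, 10, q), (s, 10, s), (s, 21, q), (s, 21, s), (s, 8, q), (s, 8, s), (t, 14, z), (t, 16, z), (t, 2, z), (t, 27, z), (t, 36, z)}
(U ⨝ R) ⋈ Q (natural join on E): {(s, 10, q, a, c), (s, 10, q, u, m), (s, 10, q, v, t), (s, 10, s, t, z), (s, 21, q, a, c), (s, 21, q, u, m), (s, 21, q, v, t), (s, 21, s, t, z), (s, 8, q, a, c), (s, 8, q, u, m), (s, 8, q, v, t), (s, 8, s, t, z), (t, 14, z, k, c), (t, 16, z, k, c), (t, 2, z, k, c), (t, 27, z, k, c), (t, 36, z, k, c)}
Filtering on E = q leaves {(s, 10, q, a, c), (s, 10, q, u, m), (s, 10, q, v, t), (s, 21, q, a, c), (s, 21, q, u, m), (s, 21, q, v, t), (s, 8, q, a, c), (s, 8, q, u, m), (s, 8, q, v, t)}.
π_{B, C, A} gives {(s, c, a), (s, m, u), (s, t, v)} (6 duplicate(s) eliminated).

{(s, c, a), (s, m, u), (s, t, v)}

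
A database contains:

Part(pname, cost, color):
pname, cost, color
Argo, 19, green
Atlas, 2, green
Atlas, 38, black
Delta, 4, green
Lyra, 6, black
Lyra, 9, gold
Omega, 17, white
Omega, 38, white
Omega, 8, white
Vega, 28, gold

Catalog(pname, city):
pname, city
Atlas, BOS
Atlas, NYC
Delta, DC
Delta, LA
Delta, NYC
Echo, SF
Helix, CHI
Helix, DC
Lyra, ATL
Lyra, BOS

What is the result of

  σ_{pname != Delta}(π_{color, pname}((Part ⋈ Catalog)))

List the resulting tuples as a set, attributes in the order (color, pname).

{(black, Atlas), (black, Lyra), (gold, Lyra), (green, Atlas)}

Joining Part and Catalog on pname yields {(Atlas, 2, green, BOS), (Atlas, 2, green, NYC), (Atlas, 38, black, BOS), (Atlas, 38, black, NYC), (Delta, 4, green, DC), (Delta, 4, green, LA), (Delta, 4, green, NYC), (Lyra, 6, black, ATL), (Lyra, 6, black, BOS), (Lyra, 9, gold, ATL), (Lyra, 9, gold, BOS)}.
π_{color, pname} gives {(black, Atlas), (black, Lyra), (gold, Lyra), (green, Atlas), (green, Delta)} (6 duplicate(s) eliminated).
Selection pname != Delta: {(black, Atlas), (black, Lyra), (gold, Lyra), (green, Atlas)}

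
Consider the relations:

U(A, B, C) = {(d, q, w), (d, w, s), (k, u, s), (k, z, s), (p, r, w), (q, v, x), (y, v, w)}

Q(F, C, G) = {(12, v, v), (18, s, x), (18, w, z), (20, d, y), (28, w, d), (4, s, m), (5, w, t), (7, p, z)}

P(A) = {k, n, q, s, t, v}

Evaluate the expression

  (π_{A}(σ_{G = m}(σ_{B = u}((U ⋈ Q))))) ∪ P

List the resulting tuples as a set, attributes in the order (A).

Natural join on C: {(d, q, w, 18, z), (d, q, w, 28, d), (d, q, w, 5, t), (d, w, s, 18, x), (d, w, s, 4, m), (k, u, s, 18, x), (k, u, s, 4, m), (k, z, s, 18, x), (k, z, s, 4, m), (p, r, w, 18, z), (p, r, w, 28, d), (p, r, w, 5, t), (y, v, w, 18, z), (y, v, w, 28, d), (y, v, w, 5, t)}
Selection B = u: {(k, u, s, 18, x), (k, u, s, 4, m)}
Selection G = m: {(k, u, s, 4, m)}
Keep only column(s) A: {k}
Taking the union: {k, n, q, s, t, v}

{k, n, q, s, t, v}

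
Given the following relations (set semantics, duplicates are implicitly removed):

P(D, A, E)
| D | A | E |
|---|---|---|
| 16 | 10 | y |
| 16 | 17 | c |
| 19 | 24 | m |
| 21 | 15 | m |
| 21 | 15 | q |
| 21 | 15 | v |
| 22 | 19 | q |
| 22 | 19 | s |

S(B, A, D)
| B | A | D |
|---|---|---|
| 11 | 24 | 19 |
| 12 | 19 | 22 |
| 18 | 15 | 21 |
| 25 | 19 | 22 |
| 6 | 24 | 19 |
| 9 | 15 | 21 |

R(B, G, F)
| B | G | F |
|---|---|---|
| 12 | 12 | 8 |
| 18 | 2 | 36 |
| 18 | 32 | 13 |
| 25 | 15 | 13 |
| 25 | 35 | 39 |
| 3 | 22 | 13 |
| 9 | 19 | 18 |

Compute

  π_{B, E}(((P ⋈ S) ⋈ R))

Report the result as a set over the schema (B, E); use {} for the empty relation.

Joining P and S on D, A yields {(19, 24, m, 11), (19, 24, m, 6), (21, 15, m, 18), (21, 15, m, 9), (21, 15, q, 18), (21, 15, q, 9), (21, 15, v, 18), (21, 15, v, 9), (22, 19, q, 12), (22, 19, q, 25), (22, 19, s, 12), (22, 19, s, 25)}.
Joining (P ⋈ S) and R on B yields {(21, 15, m, 18, 2, 36), (21, 15, m, 18, 32, 13), (21, 15, m, 9, 19, 18), (21, 15, q, 18, 2, 36), (21, 15, q, 18, 32, 13), (21, 15, q, 9, 19, 18), (21, 15, v, 18, 2, 36), (21, 15, v, 18, 32, 13), (21, 15, v, 9, 19, 18), (22, 19, q, 12, 12, 8), (22, 19, q, 25, 15, 13), (22, 19, q, 25, 35, 39), (22, 19, s, 12, 12, 8), (22, 19, s, 25, 15, 13), (22, 19, s, 25, 35, 39)}.
π[B, E]: project onto (B, E) (5 duplicate(s) eliminated) → {(12, q), (12, s), (18, m), (18, q), (18, v), (25, q), (25, s), (9, m), (9, q), (9, v)}

{(12, q), (12, s), (18, m), (18, q), (18, v), (25, q), (25, s), (9, m), (9, q), (9, v)}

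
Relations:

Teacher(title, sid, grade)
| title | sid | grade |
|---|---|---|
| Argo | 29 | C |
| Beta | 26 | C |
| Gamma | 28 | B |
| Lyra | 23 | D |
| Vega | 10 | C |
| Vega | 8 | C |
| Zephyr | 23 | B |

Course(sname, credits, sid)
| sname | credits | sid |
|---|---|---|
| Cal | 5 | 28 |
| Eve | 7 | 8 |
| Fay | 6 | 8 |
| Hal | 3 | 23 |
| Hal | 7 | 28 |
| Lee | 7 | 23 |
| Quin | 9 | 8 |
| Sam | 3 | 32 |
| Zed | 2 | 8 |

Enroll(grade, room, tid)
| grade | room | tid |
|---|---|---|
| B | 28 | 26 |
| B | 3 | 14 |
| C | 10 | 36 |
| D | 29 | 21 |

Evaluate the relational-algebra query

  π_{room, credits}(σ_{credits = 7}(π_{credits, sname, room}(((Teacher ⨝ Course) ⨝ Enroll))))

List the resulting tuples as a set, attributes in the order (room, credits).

Natural join on sid: {(Gamma, 28, B, Cal, 5), (Gamma, 28, B, Hal, 7), (Lyra, 23, D, Hal, 3), (Lyra, 23, D, Lee, 7), (Vega, 8, C, Eve, 7), (Vega, 8, C, Fay, 6), (Vega, 8, C, Quin, 9), (Vega, 8, C, Zed, 2), (Zephyr, 23, B, Hal, 3), (Zephyr, 23, B, Lee, 7)}
Natural join on grade: {(Gamma, 28, B, Cal, 5, 28, 26), (Gamma, 28, B, Cal, 5, 3, 14), (Gamma, 28, B, Hal, 7, 28, 26), (Gamma, 28, B, Hal, 7, 3, 14), (Lyra, 23, D, Hal, 3, 29, 21), (Lyra, 23, D, Lee, 7, 29, 21), (Vega, 8, C, Eve, 7, 10, 36), (Vega, 8, C, Fay, 6, 10, 36), (Vega, 8, C, Quin, 9, 10, 36), (Vega, 8, C, Zed, 2, 10, 36), (Zephyr, 23, B, Hal, 3, 28, 26), (Zephyr, 23, B, Hal, 3, 3, 14), (Zephyr, 23, B, Lee, 7, 28, 26), (Zephyr, 23, B, Lee, 7, 3, 14)}
Projecting to credits, sname, room: {(2, Zed, 10), (3, Hal, 28), (3, Hal, 29), (3, Hal, 3), (5, Cal, 28), (5, Cal, 3), (6, Fay, 10), (7, Eve, 10), (7, Hal, 28), (7, Hal, 3), (7, Lee, 28), (7, Lee, 29), (7, Lee, 3), (9, Quin, 10)}
Filtering on credits = 7 leaves {(7, Eve, 10), (7, Hal, 28), (7, Hal, 3), (7, Lee, 28), (7, Lee, 29), (7, Lee, 3)}.
Projecting to room, credits (2 duplicate(s) eliminated): {(10, 7), (28, 7), (29, 7), (3, 7)}

{(10, 7), (28, 7), (29, 7), (3, 7)}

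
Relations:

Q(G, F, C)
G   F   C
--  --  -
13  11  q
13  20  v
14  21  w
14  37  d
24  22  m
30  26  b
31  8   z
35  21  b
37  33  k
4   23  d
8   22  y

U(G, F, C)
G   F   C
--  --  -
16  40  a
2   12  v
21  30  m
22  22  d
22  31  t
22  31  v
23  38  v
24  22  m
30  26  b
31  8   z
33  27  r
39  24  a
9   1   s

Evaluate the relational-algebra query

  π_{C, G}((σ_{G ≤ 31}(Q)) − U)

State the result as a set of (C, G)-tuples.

Filtering on G ≤ 31 leaves {(13, 11, q), (13, 20, v), (14, 21, w), (14, 37, d), (24, 22, m), (30, 26, b), (31, 8, z), (4, 23, d), (8, 22, y)}.
Set difference of the two operands is {(13, 11, q), (13, 20, v), (14, 21, w), (14, 37, d), (4, 23, d), (8, 22, y)}.
π[C, G]: project onto (C, G) → {(d, 14), (d, 4), (q, 13), (v, 13), (w, 14), (y, 8)}

{(d, 14), (d, 4), (q, 13), (v, 13), (w, 14), (y, 8)}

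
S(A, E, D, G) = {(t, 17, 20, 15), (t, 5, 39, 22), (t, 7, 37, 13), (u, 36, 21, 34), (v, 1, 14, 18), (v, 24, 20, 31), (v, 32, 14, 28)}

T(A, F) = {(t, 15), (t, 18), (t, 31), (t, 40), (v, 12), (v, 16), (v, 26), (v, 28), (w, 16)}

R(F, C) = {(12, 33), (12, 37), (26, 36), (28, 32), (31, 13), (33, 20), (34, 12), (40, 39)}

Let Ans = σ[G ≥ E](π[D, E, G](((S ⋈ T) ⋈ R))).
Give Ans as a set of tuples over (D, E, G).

S ⋈ T (natural join on A): {(t, 17, 20, 15, 15), (t, 17, 20, 15, 18), (t, 17, 20, 15, 31), (t, 17, 20, 15, 40), (t, 5, 39, 22, 15), (t, 5, 39, 22, 18), (t, 5, 39, 22, 31), (t, 5, 39, 22, 40), (t, 7, 37, 13, 15), (t, 7, 37, 13, 18), (t, 7, 37, 13, 31), (t, 7, 37, 13, 40), (v, 1, 14, 18, 12), (v, 1, 14, 18, 16), (v, 1, 14, 18, 26), (v, 1, 14, 18, 28), (v, 24, 20, 31, 12), (v, 24, 20, 31, 16), (v, 24, 20, 31, 26), (v, 24, 20, 31, 28), (v, 32, 14, 28, 12), (v, 32, 14, 28, 16), (v, 32, 14, 28, 26), (v, 32, 14, 28, 28)}
(S ⋈ T) ⋈ R (natural join on F): {(t, 17, 20, 15, 31, 13), (t, 17, 20, 15, 40, 39), (t, 5, 39, 22, 31, 13), (t, 5, 39, 22, 40, 39), (t, 7, 37, 13, 31, 13), (t, 7, 37, 13, 40, 39), (v, 1, 14, 18, 12, 33), (v, 1, 14, 18, 12, 37), (v, 1, 14, 18, 26, 36), (v, 1, 14, 18, 28, 32), (v, 24, 20, 31, 12, 33), (v, 24, 20, 31, 12, 37), (v, 24, 20, 31, 26, 36), (v, 24, 20, 31, 28, 32), (v, 32, 14, 28, 12, 33), (v, 32, 14, 28, 12, 37), (v, 32, 14, 28, 26, 36), (v, 32, 14, 28, 28, 32)}
Projecting to D, E, G (12 duplicate(s) eliminated): {(14, 1, 18), (14, 32, 28), (20, 17, 15), (20, 24, 31), (37, 7, 13), (39, 5, 22)}
Apply σ_{G ≥ E}; surviving tuples: {(14, 1, 18), (20, 24, 31), (37, 7, 13), (39, 5, 22)}

{(14, 1, 18), (20, 24, 31), (37, 7, 13), (39, 5, 22)}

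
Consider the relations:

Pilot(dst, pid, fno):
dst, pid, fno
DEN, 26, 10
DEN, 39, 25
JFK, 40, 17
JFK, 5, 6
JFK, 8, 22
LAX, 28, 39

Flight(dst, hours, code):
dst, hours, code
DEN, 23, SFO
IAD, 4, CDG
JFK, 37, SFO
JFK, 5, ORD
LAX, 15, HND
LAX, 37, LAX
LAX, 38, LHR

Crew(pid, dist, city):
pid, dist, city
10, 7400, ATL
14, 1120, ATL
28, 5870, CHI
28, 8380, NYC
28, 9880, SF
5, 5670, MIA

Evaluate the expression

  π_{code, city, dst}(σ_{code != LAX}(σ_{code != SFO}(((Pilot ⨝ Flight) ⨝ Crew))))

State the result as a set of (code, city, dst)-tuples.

{(HND, CHI, LAX), (HND, NYC, LAX), (HND, SF, LAX), (LHR, CHI, LAX), (LHR, NYC, LAX), (LHR, SF, LAX), (ORD, MIA, JFK)}

Joining Pilot and Flight on dst yields {(DEN, 26, 10, 23, SFO), (DEN, 39, 25, 23, SFO), (JFK, 40, 17, 37, SFO), (JFK, 40, 17, 5, ORD), (JFK, 5, 6, 37, SFO), (JFK, 5, 6, 5, ORD), (JFK, 8, 22, 37, SFO), (JFK, 8, 22, 5, ORD), (LAX, 28, 39, 15, HND), (LAX, 28, 39, 37, LAX), (LAX, 28, 39, 38, LHR)}.
Joining (Pilot ⨝ Flight) and Crew on pid yields {(JFK, 5, 6, 37, SFO, 5670, MIA), (JFK, 5, 6, 5, ORD, 5670, MIA), (LAX, 28, 39, 15, HND, 5870, CHI), (LAX, 28, 39, 15, HND, 8380, NYC), (LAX, 28, 39, 15, HND, 9880, SF), (LAX, 28, 39, 37, LAX, 5870, CHI), (LAX, 28, 39, 37, LAX, 8380, NYC), (LAX, 28, 39, 37, LAX, 9880, SF), (LAX, 28, 39, 38, LHR, 5870, CHI), (LAX, 28, 39, 38, LHR, 8380, NYC), (LAX, 28, 39, 38, LHR, 9880, SF)}.
Selection code != SFO: {(JFK, 5, 6, 5, ORD, 5670, MIA), (LAX, 28, 39, 15, HND, 5870, CHI), (LAX, 28, 39, 15, HND, 8380, NYC), (LAX, 28, 39, 15, HND, 9880, SF), (LAX, 28, 39, 37, LAX, 5870, CHI), (LAX, 28, 39, 37, LAX, 8380, NYC), (LAX, 28, 39, 37, LAX, 9880, SF), (LAX, 28, 39, 38, LHR, 5870, CHI), (LAX, 28, 39, 38, LHR, 8380, NYC), (LAX, 28, 39, 38, LHR, 9880, SF)}
Selection code != LAX: {(JFK, 5, 6, 5, ORD, 5670, MIA), (LAX, 28, 39, 15, HND, 5870, CHI), (LAX, 28, 39, 15, HND, 8380, NYC), (LAX, 28, 39, 15, HND, 9880, SF), (LAX, 28, 39, 38, LHR, 5870, CHI), (LAX, 28, 39, 38, LHR, 8380, NYC), (LAX, 28, 39, 38, LHR, 9880, SF)}
Projecting to code, city, dst: {(HND, CHI, LAX), (HND, NYC, LAX), (HND, SF, LAX), (LHR, CHI, LAX), (LHR, NYC, LAX), (LHR, SF, LAX), (ORD, MIA, JFK)}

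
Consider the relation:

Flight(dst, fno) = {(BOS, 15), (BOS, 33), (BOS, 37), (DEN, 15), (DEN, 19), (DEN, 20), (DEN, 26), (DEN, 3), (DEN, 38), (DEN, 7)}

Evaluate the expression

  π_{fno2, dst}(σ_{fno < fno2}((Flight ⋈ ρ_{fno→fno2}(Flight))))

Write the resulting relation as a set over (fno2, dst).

{(15, DEN), (19, DEN), (20, DEN), (26, DEN), (33, BOS), (37, BOS), (38, DEN), (7, DEN)}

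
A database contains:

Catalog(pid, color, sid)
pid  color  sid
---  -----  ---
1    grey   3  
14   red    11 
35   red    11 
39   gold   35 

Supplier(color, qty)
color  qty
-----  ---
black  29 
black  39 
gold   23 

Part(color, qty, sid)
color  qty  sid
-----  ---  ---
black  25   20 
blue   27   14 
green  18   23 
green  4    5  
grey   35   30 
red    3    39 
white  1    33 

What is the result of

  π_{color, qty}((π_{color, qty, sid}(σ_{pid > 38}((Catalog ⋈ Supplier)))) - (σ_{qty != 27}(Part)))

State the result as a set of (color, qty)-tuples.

{(gold, 23)}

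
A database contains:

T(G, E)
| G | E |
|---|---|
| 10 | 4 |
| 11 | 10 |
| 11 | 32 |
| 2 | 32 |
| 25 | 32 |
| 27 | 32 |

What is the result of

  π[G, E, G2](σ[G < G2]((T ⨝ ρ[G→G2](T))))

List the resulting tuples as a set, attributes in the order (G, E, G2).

ρ[G→G2]: schema becomes (G2, E); tuples unchanged.
Joining T and ρ[G→G2](T) on E yields {(10, 4, 10), (11, 10, 11), (11, 32, 11), (11, 32, 2), (11, 32, 25), (11, 32, 27), (2, 32, 11), (2, 32, 2), (2, 32, 25), (2, 32, 27), (25, 32, 11), (25, 32, 2), (25, 32, 25), (25, 32, 27), (27, 32, 11), (27, 32, 2), (27, 32, 25), (27, 32, 27)}.
Filtering on G < G2 leaves {(11, 32, 25), (11, 32, 27), (2, 32, 11), (2, 32, 25), (2, 32, 27), (25, 32, 27)}.
Keep only column(s) G, E, G2: {(11, 32, 25), (11, 32, 27), (2, 32, 11), (2, 32, 25), (2, 32, 27), (25, 32, 27)}

{(11, 32, 25), (11, 32, 27), (2, 32, 11), (2, 32, 25), (2, 32, 27), (25, 32, 27)}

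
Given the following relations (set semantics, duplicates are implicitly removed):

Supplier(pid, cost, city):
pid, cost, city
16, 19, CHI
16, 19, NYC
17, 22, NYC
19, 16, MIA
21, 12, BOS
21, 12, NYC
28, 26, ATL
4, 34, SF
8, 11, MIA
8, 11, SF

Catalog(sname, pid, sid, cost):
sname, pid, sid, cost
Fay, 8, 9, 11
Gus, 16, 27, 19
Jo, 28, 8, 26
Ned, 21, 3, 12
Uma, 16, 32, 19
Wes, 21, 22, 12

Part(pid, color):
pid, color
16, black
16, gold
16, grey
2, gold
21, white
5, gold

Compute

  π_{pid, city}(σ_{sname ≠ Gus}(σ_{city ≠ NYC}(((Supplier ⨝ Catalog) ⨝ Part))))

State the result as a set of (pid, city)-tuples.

Natural join on pid, cost: {(16, 19, CHI, Gus, 27), (16, 19, CHI, Uma, 32), (16, 19, NYC, Gus, 27), (16, 19, NYC, Uma, 32), (21, 12, BOS, Ned, 3), (21, 12, BOS, Wes, 22), (21, 12, NYC, Ned, 3), (21, 12, NYC, Wes, 22), (28, 26, ATL, Jo, 8), (8, 11, MIA, Fay, 9), (8, 11, SF, Fay, 9)}
Natural join on pid: {(16, 19, CHI, Gus, 27, black), (16, 19, CHI, Gus, 27, gold), (16, 19, CHI, Gus, 27, grey), (16, 19, CHI, Uma, 32, black), (16, 19, CHI, Uma, 32, gold), (16, 19, CHI, Uma, 32, grey), (16, 19, NYC, Gus, 27, black), (16, 19, NYC, Gus, 27, gold), (16, 19, NYC, Gus, 27, grey), (16, 19, NYC, Uma, 32, black), (16, 19, NYC, Uma, 32, gold), (16, 19, NYC, Uma, 32, grey), (21, 12, BOS, Ned, 3, white), (21, 12, BOS, Wes, 22, white), (21, 12, NYC, Ned, 3, white), (21, 12, NYC, Wes, 22, white)}
σ[city ≠ NYC]: keep tuples satisfying city ≠ NYC → {(16, 19, CHI, Gus, 27, black), (16, 19, CHI, Gus, 27, gold), (16, 19, CHI, Gus, 27, grey), (16, 19, CHI, Uma, 32, black), (16, 19, CHI, Uma, 32, gold), (16, 19, CHI, Uma, 32, grey), (21, 12, BOS, Ned, 3, white), (21, 12, BOS, Wes, 22, white)}
σ[sname ≠ Gus]: keep tuples satisfying sname ≠ Gus → {(16, 19, CHI, Uma, 32, black), (16, 19, CHI, Uma, 32, gold), (16, 19, CHI, Uma, 32, grey), (21, 12, BOS, Ned, 3, white), (21, 12, BOS, Wes, 22, white)}
π[pid, city]: project onto (pid, city) (3 duplicate(s) eliminated) → {(16, CHI), (21, BOS)}

{(16, CHI), (21, BOS)}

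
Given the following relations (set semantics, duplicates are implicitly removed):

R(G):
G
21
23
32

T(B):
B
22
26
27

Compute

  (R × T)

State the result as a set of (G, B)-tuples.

{(21, 22), (21, 26), (21, 27), (23, 22), (23, 26), (23, 27), (32, 22), (32, 26), (32, 27)}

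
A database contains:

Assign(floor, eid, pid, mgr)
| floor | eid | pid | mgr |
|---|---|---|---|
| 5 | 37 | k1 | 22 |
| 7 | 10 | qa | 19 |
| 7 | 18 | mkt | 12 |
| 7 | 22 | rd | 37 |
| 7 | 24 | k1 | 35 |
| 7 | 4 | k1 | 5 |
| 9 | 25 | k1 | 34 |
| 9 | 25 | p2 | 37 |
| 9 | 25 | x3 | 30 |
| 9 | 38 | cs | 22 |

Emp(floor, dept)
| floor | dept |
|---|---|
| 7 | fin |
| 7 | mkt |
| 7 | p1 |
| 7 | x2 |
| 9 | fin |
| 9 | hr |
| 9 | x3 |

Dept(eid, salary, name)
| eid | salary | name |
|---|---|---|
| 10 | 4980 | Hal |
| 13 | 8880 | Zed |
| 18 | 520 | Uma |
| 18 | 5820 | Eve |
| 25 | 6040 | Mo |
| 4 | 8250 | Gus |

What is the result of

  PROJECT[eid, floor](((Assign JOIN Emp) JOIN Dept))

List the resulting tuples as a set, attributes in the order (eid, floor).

Natural join on floor: {(7, 10, qa, 19, fin), (7, 10, qa, 19, mkt), (7, 10, qa, 19, p1), (7, 10, qa, 19, x2), (7, 18, mkt, 12, fin), (7, 18, mkt, 12, mkt), (7, 18, mkt, 12, p1), (7, 18, mkt, 12, x2), (7, 22, rd, 37, fin), (7, 22, rd, 37, mkt), (7, 22, rd, 37, p1), (7, 22, rd, 37, x2), (7, 24, k1, 35, fin), (7, 24, k1, 35, mkt), (7, 24, k1, 35, p1), (7, 24, k1, 35, x2), (7, 4, k1, 5, fin), (7, 4, k1, 5, mkt), (7, 4, k1, 5, p1), (7, 4, k1, 5, x2), (9, 25, k1, 34, fin), (9, 25, k1, 34, hr), (9, 25, k1, 34, x3), (9, 25, p2, 37, fin), (9, 25, p2, 37, hr), (9, 25, p2, 37, x3), (9, 25, x3, 30, fin), (9, 25, x3, 30, hr), (9, 25, x3, 30, x3), (9, 38, cs, 22, fin), (9, 38, cs, 22, hr), (9, 38, cs, 22, x3)}
Natural join on eid: {(7, 10, qa, 19, fin, 4980, Hal), (7, 10, qa, 19, mkt, 4980, Hal), (7, 10, qa, 19, p1, 4980, Hal), (7, 10, qa, 19, x2, 4980, Hal), (7, 18, mkt, 12, fin, 520, Uma), (7, 18, mkt, 12, fin, 5820, Eve), (7, 18, mkt, 12, mkt, 520, Uma), (7, 18, mkt, 12, mkt, 5820, Eve), (7, 18, mkt, 12, p1, 520, Uma), (7, 18, mkt, 12, p1, 5820, Eve), (7, 18, mkt, 12, x2, 520, Uma), (7, 18, mkt, 12, x2, 5820, Eve), (7, 4, k1, 5, fin, 8250, Gus), (7, 4, k1, 5, mkt, 8250, Gus), (7, 4, k1, 5, p1, 8250, Gus), (7, 4, k1, 5, x2, 8250, Gus), (9, 25, k1, 34, fin, 6040, Mo), (9, 25, k1, 34, hr, 6040, Mo), (9, 25, k1, 34, x3, 6040, Mo), (9, 25, p2, 37, fin, 6040, Mo), (9, 25, p2, 37, hr, 6040, Mo), (9, 25, p2, 37, x3, 6040, Mo), (9, 25, x3, 30, fin, 6040, Mo), (9, 25, x3, 30, hr, 6040, Mo), (9, 25, x3, 30, x3, 6040, Mo)}
π[eid, floor]: project onto (eid, floor) (21 duplicate(s) eliminated) → {(10, 7), (18, 7), (25, 9), (4, 7)}

{(10, 7), (18, 7), (25, 9), (4, 7)}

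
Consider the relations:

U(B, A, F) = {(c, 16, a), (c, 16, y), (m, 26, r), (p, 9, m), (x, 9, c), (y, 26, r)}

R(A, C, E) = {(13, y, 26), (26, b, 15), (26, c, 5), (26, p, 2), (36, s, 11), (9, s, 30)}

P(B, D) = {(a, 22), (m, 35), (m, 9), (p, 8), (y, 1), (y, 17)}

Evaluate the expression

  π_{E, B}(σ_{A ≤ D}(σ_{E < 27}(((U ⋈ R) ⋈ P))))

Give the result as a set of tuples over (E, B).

Natural join on A: {(m, 26, r, b, 15), (m, 26, r, c, 5), (m, 26, r, p, 2), (p, 9, m, s, 30), (x, 9, c, s, 30), (y, 26, r, b, 15), (y, 26, r, c, 5), (y, 26, r, p, 2)}
Natural join on B: {(m, 26, r, b, 15, 35), (m, 26, r, b, 15, 9), (m, 26, r, c, 5, 35), (m, 26, r, c, 5, 9), (m, 26, r, p, 2, 35), (m, 26, r, p, 2, 9), (p, 9, m, s, 30, 8), (y, 26, r, b, 15, 1), (y, 26, r, b, 15, 17), (y, 26, r, c, 5, 1), (y, 26, r, c, 5, 17), (y, 26, r, p, 2, 1), (y, 26, r, p, 2, 17)}
Apply σ_{E < 27}; surviving tuples: {(m, 26, r, b, 15, 35), (m, 26, r, b, 15, 9), (m, 26, r, c, 5, 35), (m, 26, r, c, 5, 9), (m, 26, r, p, 2, 35), (m, 26, r, p, 2, 9), (y, 26, r, b, 15, 1), (y, 26, r, b, 15, 17), (y, 26, r, c, 5, 1), (y, 26, r, c, 5, 17), (y, 26, r, p, 2, 1), (y, 26, r, p, 2, 17)}
Apply σ_{A ≤ D}; surviving tuples: {(m, 26, r, b, 15, 35), (m, 26, r, c, 5, 35), (m, 26, r, p, 2, 35)}
Projecting to E, B: {(15, m), (2, m), (5, m)}

{(15, m), (2, m), (5, m)}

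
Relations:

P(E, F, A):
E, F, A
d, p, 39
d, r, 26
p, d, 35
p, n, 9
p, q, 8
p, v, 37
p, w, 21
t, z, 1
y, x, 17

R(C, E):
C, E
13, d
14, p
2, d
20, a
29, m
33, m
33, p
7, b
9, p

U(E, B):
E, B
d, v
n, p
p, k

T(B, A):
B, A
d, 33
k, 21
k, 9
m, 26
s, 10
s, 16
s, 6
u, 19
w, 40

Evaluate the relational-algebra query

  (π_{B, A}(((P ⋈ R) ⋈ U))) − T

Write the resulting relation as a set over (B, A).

{(k, 35), (k, 37), (k, 8), (v, 26), (v, 39)}

Joining P and R on E yields {(d, p, 39, 13), (d, p, 39, 2), (d, r, 26, 13), (d, r, 26, 2), (p, d, 35, 14), (p, d, 35, 33), (p, d, 35, 9), (p, n, 9, 14), (p, n, 9, 33), (p, n, 9, 9), (p, q, 8, 14), (p, q, 8, 33), (p, q, 8, 9), (p, v, 37, 14), (p, v, 37, 33), (p, v, 37, 9), (p, w, 21, 14), (p, w, 21, 33), (p, w, 21, 9)}.
Joining (P ⋈ R) and U on E yields {(d, p, 39, 13, v), (d, p, 39, 2, v), (d, r, 26, 13, v), (d, r, 26, 2, v), (p, d, 35, 14, k), (p, d, 35, 33, k), (p, d, 35, 9, k), (p, n, 9, 14, k), (p, n, 9, 33, k), (p, n, 9, 9, k), (p, q, 8, 14, k), (p, q, 8, 33, k), (p, q, 8, 9, k), (p, v, 37, 14, k), (p, v, 37, 33, k), (p, v, 37, 9, k), (p, w, 21, 14, k), (p, w, 21, 33, k), (p, w, 21, 9, k)}.
Projecting to B, A (12 duplicate(s) eliminated): {(k, 21), (k, 35), (k, 37), (k, 8), (k, 9), (v, 26), (v, 39)}
Set difference of the two operands is {(k, 35), (k, 37), (k, 8), (v, 26), (v, 39)}.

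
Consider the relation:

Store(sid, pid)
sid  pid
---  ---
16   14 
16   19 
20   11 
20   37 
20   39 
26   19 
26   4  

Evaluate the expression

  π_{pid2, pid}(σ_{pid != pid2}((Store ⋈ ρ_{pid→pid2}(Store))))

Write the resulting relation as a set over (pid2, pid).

ρ[pid→pid2]: schema becomes (sid, pid2); tuples unchanged.
Joining Store and ρ_{pid→pid2}(Store) on sid yields {(16, 14, 14), (16, 14, 19), (16, 19, 14), (16, 19, 19), (20, 11, 11), (20, 11, 37), (20, 11, 39), (20, 37, 11), (20, 37, 37), (20, 37, 39), (20, 39, 11), (20, 39, 37), (20, 39, 39), (26, 19, 19), (26, 19, 4), (26, 4, 19), (26, 4, 4)}.
Apply σ_{pid != pid2}; surviving tuples: {(16, 14, 19), (16, 19, 14), (20, 11, 37), (20, 11, 39), (20, 37, 11), (20, 37, 39), (20, 39, 11), (20, 39, 37), (26, 19, 4), (26, 4, 19)}
π_{pid2, pid} gives {(11, 37), (11, 39), (14, 19), (19, 14), (19, 4), (37, 11), (37, 39), (39, 11), (39, 37), (4, 19)}.

{(11, 37), (11, 39), (14, 19), (19, 14), (19, 4), (37, 11), (37, 39), (39, 11), (39, 37), (4, 19)}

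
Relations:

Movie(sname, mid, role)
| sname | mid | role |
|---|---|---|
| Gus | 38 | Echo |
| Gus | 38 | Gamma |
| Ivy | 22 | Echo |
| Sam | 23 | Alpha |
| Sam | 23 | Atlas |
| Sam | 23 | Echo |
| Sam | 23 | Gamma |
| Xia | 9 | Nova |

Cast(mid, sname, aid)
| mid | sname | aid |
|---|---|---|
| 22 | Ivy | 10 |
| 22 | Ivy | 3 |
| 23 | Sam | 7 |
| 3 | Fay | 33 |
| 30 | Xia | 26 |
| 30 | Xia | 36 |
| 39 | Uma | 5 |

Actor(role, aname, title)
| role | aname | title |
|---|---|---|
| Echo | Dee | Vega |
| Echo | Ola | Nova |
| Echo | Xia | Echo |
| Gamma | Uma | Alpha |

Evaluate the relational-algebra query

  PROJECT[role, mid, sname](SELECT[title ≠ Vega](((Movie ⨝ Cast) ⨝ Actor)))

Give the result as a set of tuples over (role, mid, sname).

Joining Movie and Cast on sname, mid yields {(Ivy, 22, Echo, 10), (Ivy, 22, Echo, 3), (Sam, 23, Alpha, 7), (Sam, 23, Atlas, 7), (Sam, 23, Echo, 7), (Sam, 23, Gamma, 7)}.
Joining (Movie ⨝ Cast) and Actor on role yields {(Ivy, 22, Echo, 10, Dee, Vega), (Ivy, 22, Echo, 10, Ola, Nova), (Ivy, 22, Echo, 10, Xia, Echo), (Ivy, 22, Echo, 3, Dee, Vega), (Ivy, 22, Echo, 3, Ola, Nova), (Ivy, 22, Echo, 3, Xia, Echo), (Sam, 23, Echo, 7, Dee, Vega), (Sam, 23, Echo, 7, Ola, Nova), (Sam, 23, Echo, 7, Xia, Echo), (Sam, 23, Gamma, 7, Uma, Alpha)}.
Filtering on title ≠ Vega leaves {(Ivy, 22, Echo, 10, Ola, Nova), (Ivy, 22, Echo, 10, Xia, Echo), (Ivy, 22, Echo, 3, Ola, Nova), (Ivy, 22, Echo, 3, Xia, Echo), (Sam, 23, Echo, 7, Ola, Nova), (Sam, 23, Echo, 7, Xia, Echo), (Sam, 23, Gamma, 7, Uma, Alpha)}.
π[role, mid, sname]: project onto (role, mid, sname) (4 duplicate(s) eliminated) → {(Echo, 22, Ivy), (Echo, 23, Sam), (Gamma, 23, Sam)}

{(Echo, 22, Ivy), (Echo, 23, Sam), (Gamma, 23, Sam)}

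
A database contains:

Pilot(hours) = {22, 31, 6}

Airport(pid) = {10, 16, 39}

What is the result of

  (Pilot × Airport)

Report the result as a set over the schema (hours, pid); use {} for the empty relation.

{(22, 10), (22, 16), (22, 39), (31, 10), (31, 16), (31, 39), (6, 10), (6, 16), (6, 39)}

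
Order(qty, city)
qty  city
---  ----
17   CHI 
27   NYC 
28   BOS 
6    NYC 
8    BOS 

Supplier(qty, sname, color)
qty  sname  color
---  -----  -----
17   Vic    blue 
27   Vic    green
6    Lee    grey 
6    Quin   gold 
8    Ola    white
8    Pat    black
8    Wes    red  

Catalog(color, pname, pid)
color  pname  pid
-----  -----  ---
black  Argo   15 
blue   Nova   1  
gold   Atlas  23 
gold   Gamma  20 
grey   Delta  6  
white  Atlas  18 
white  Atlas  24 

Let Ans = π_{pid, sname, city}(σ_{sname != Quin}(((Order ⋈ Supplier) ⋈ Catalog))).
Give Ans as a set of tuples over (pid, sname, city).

{(1, Vic, CHI), (15, Pat, BOS), (18, Ola, BOS), (24, Ola, BOS), (6, Lee, NYC)}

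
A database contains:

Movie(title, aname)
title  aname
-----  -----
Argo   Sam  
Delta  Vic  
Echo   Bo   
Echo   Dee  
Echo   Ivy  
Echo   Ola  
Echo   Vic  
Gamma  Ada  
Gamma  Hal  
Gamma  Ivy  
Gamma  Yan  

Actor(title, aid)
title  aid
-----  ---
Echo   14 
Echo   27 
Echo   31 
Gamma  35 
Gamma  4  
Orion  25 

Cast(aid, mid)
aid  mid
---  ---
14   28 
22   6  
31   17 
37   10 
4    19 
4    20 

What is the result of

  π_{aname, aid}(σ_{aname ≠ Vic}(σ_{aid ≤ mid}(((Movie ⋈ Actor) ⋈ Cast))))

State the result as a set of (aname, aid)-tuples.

{(Ada, 4), (Bo, 14), (Dee, 14), (Hal, 4), (Ivy, 14), (Ivy, 4), (Ola, 14), (Yan, 4)}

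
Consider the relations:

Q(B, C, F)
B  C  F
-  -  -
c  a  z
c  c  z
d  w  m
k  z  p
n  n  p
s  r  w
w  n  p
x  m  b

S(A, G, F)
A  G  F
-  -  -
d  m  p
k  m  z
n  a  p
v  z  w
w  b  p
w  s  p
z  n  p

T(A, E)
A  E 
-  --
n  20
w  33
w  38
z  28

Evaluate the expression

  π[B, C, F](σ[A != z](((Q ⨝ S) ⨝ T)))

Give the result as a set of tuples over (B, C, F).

{(k, z, p), (n, n, p), (w, n, p)}

Q ⋈ S (natural join on F): {(c, a, z, k, m), (c, c, z, k, m), (k, z, p, d, m), (k, z, p, n, a), (k, z, p, w, b), (k, z, p, w, s), (k, z, p, z, n), (n, n, p, d, m), (n, n, p, n, a), (n, n, p, w, b), (n, n, p, w, s), (n, n, p, z, n), (s, r, w, v, z), (w, n, p, d, m), (w, n, p, n, a), (w, n, p, w, b), (w, n, p, w, s), (w, n, p, z, n)}
(Q ⨝ S) ⋈ T (natural join on A): {(k, z, p, n, a, 20), (k, z, p, w, b, 33), (k, z, p, w, b, 38), (k, z, p, w, s, 33), (k, z, p, w, s, 38), (k, z, p, z, n, 28), (n, n, p, n, a, 20), (n, n, p, w, b, 33), (n, n, p, w, b, 38), (n, n, p, w, s, 33), (n, n, p, w, s, 38), (n, n, p, z, n, 28), (w, n, p, n, a, 20), (w, n, p, w, b, 33), (w, n, p, w, b, 38), (w, n, p, w, s, 33), (w, n, p, w, s, 38), (w, n, p, z, n, 28)}
Apply σ_{A != z}; surviving tuples: {(k, z, p, n, a, 20), (k, z, p, w, b, 33), (k, z, p, w, b, 38), (k, z, p, w, s, 33), (k, z, p, w, s, 38), (n, n, p, n, a, 20), (n, n, p, w, b, 33), (n, n, p, w, b, 38), (n, n, p, w, s, 33), (n, n, p, w, s, 38), (w, n, p, n, a, 20), (w, n, p, w, b, 33), (w, n, p, w, b, 38), (w, n, p, w, s, 33), (w, n, p, w, s, 38)}
Keep only column(s) B, C, F (12 duplicate(s) eliminated): {(k, z, p), (n, n, p), (w, n, p)}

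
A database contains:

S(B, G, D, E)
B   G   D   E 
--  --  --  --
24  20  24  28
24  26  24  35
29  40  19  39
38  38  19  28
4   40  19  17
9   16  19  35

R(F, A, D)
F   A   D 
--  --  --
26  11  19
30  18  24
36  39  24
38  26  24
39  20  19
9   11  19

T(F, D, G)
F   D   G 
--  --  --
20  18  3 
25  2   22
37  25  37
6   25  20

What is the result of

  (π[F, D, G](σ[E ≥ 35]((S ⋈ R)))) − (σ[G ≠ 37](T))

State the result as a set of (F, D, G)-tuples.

{(26, 19, 16), (26, 19, 40), (30, 24, 26), (36, 24, 26), (38, 24, 26), (39, 19, 16), (39, 19, 40), (9, 19, 16), (9, 19, 40)}

S ⋈ R (natural join on D): {(24, 20, 24, 28, 30, 18), (24, 20, 24, 28, 36, 39), (24, 20, 24, 28, 38, 26), (24, 26, 24, 35, 30, 18), (24, 26, 24, 35, 36, 39), (24, 26, 24, 35, 38, 26), (29, 40, 19, 39, 26, 11), (29, 40, 19, 39, 39, 20), (29, 40, 19, 39, 9, 11), (38, 38, 19, 28, 26, 11), (38, 38, 19, 28, 39, 20), (38, 38, 19, 28, 9, 11), (4, 40, 19, 17, 26, 11), (4, 40, 19, 17, 39, 20), (4, 40, 19, 17, 9, 11), (9, 16, 19, 35, 26, 11), (9, 16, 19, 35, 39, 20), (9, 16, 19, 35, 9, 11)}
Selection E ≥ 35: {(24, 26, 24, 35, 30, 18), (24, 26, 24, 35, 36, 39), (24, 26, 24, 35, 38, 26), (29, 40, 19, 39, 26, 11), (29, 40, 19, 39, 39, 20), (29, 40, 19, 39, 9, 11), (9, 16, 19, 35, 26, 11), (9, 16, 19, 35, 39, 20), (9, 16, 19, 35, 9, 11)}
π[F, D, G]: project onto (F, D, G) → {(26, 19, 16), (26, 19, 40), (30, 24, 26), (36, 24, 26), (38, 24, 26), (39, 19, 16), (39, 19, 40), (9, 19, 16), (9, 19, 40)}
Selection G ≠ 37: {(20, 18, 3), (25, 2, 22), (6, 25, 20)}
Difference: {(26, 19, 16), (26, 19, 40), (30, 24, 26), (36, 24, 26), (38, 24, 26), (39, 19, 16), (39, 19, 40), (9, 19, 16), (9, 19, 40)} with {(20, 18, 3), (25, 2, 22), (6, 25, 20)} → {(26, 19, 16), (26, 19, 40), (30, 24, 26), (36, 24, 26), (38, 24, 26), (39, 19, 16), (39, 19, 40), (9, 19, 16), (9, 19, 40)}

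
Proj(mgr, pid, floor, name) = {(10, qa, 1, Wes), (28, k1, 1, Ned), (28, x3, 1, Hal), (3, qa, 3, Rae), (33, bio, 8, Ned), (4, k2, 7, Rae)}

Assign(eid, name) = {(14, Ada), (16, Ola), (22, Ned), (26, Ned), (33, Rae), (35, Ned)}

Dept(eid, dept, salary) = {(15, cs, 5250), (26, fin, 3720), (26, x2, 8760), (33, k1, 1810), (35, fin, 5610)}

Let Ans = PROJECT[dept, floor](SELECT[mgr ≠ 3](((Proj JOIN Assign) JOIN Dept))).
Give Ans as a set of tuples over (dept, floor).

{(fin, 1), (fin, 8), (k1, 7), (x2, 1), (x2, 8)}

Joining Proj and Assign on name yields {(28, k1, 1, Ned, 22), (28, k1, 1, Ned, 26), (28, k1, 1, Ned, 35), (3, qa, 3, Rae, 33), (33, bio, 8, Ned, 22), (33, bio, 8, Ned, 26), (33, bio, 8, Ned, 35), (4, k2, 7, Rae, 33)}.
Joining (Proj JOIN Assign) and Dept on eid yields {(28, k1, 1, Ned, 26, fin, 3720), (28, k1, 1, Ned, 26, x2, 8760), (28, k1, 1, Ned, 35, fin, 5610), (3, qa, 3, Rae, 33, k1, 1810), (33, bio, 8, Ned, 26, fin, 3720), (33, bio, 8, Ned, 26, x2, 8760), (33, bio, 8, Ned, 35, fin, 5610), (4, k2, 7, Rae, 33, k1, 1810)}.
Apply σ_{mgr ≠ 3}; surviving tuples: {(28, k1, 1, Ned, 26, fin, 3720), (28, k1, 1, Ned, 26, x2, 8760), (28, k1, 1, Ned, 35, fin, 5610), (33, bio, 8, Ned, 26, fin, 3720), (33, bio, 8, Ned, 26, x2, 8760), (33, bio, 8, Ned, 35, fin, 5610), (4, k2, 7, Rae, 33, k1, 1810)}
π_{dept, floor} gives {(fin, 1), (fin, 8), (k1, 7), (x2, 1), (x2, 8)} (2 duplicate(s) eliminated).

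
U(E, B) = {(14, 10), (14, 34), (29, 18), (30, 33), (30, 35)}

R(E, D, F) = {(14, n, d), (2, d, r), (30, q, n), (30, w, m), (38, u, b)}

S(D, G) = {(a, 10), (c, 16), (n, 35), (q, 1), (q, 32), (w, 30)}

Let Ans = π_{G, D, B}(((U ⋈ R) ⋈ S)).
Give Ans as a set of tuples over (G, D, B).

Natural join on E: {(14, 10, n, d), (14, 34, n, d), (30, 33, q, n), (30, 33, w, m), (30, 35, q, n), (30, 35, w, m)}
Natural join on D: {(14, 10, n, d, 35), (14, 34, n, d, 35), (30, 33, q, n, 1), (30, 33, q, n, 32), (30, 33, w, m, 30), (30, 35, q, n, 1), (30, 35, q, n, 32), (30, 35, w, m, 30)}
Projecting to G, D, B: {(1, q, 33), (1, q, 35), (30, w, 33), (30, w, 35), (32, q, 33), (32, q, 35), (35, n, 10), (35, n, 34)}

{(1, q, 33), (1, q, 35), (30, w, 33), (30, w, 35), (32, q, 33), (32, q, 35), (35, n, 10), (35, n, 34)}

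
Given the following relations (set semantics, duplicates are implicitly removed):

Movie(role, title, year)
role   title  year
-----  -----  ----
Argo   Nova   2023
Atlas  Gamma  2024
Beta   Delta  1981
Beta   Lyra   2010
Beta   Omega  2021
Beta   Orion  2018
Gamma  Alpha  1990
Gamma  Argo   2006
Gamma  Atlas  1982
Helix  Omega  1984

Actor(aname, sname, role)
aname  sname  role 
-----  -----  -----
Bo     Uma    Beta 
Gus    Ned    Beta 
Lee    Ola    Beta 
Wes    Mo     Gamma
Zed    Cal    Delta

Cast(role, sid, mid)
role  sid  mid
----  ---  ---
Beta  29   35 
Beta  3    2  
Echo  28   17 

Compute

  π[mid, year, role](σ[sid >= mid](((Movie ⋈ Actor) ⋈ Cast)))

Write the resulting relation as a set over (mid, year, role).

{(2, 1981, Beta), (2, 2010, Beta), (2, 2018, Beta), (2, 2021, Beta)}

Natural join on role: {(Beta, Delta, 1981, Bo, Uma), (Beta, Delta, 1981, Gus, Ned), (Beta, Delta, 1981, Lee, Ola), (Beta, Lyra, 2010, Bo, Uma), (Beta, Lyra, 2010, Gus, Ned), (Beta, Lyra, 2010, Lee, Ola), (Beta, Omega, 2021, Bo, Uma), (Beta, Omega, 2021, Gus, Ned), (Beta, Omega, 2021, Lee, Ola), (Beta, Orion, 2018, Bo, Uma), (Beta, Orion, 2018, Gus, Ned), (Beta, Orion, 2018, Lee, Ola), (Gamma, Alpha, 1990, Wes, Mo), (Gamma, Argo, 2006, Wes, Mo), (Gamma, Atlas, 1982, Wes, Mo)}
Natural join on role: {(Beta, Delta, 1981, Bo, Uma, 29, 35), (Beta, Delta, 1981, Bo, Uma, 3, 2), (Beta, Delta, 1981, Gus, Ned, 29, 35), (Beta, Delta, 1981, Gus, Ned, 3, 2), (Beta, Delta, 1981, Lee, Ola, 29, 35), (Beta, Delta, 1981, Lee, Ola, 3, 2), (Beta, Lyra, 2010, Bo, Uma, 29, 35), (Beta, Lyra, 2010, Bo, Uma, 3, 2), (Beta, Lyra, 2010, Gus, Ned, 29, 35), (Beta, Lyra, 2010, Gus, Ned, 3, 2), (Beta, Lyra, 2010, Lee, Ola, 29, 35), (Beta, Lyra, 2010, Lee, Ola, 3, 2), (Beta, Omega, 2021, Bo, Uma, 29, 35), (Beta, Omega, 2021, Bo, Uma, 3, 2), (Beta, Omega, 2021, Gus, Ned, 29, 35), (Beta, Omega, 2021, Gus, Ned, 3, 2), (Beta, Omega, 2021, Lee, Ola, 29, 35), (Beta, Omega, 2021, Lee, Ola, 3, 2), (Beta, Orion, 2018, Bo, Uma, 29, 35), (Beta, Orion, 2018, Bo, Uma, 3, 2), (Beta, Orion, 2018, Gus, Ned, 29, 35), (Beta, Orion, 2018, Gus, Ned, 3, 2), (Beta, Orion, 2018, Lee, Ola, 29, 35), (Beta, Orion, 2018, Lee, Ola, 3, 2)}
Selection sid >= mid: {(Beta, Delta, 1981, Bo, Uma, 3, 2), (Beta, Delta, 1981, Gus, Ned, 3, 2), (Beta, Delta, 1981, Lee, Ola, 3, 2), (Beta, Lyra, 2010, Bo, Uma, 3, 2), (Beta, Lyra, 2010, Gus, Ned, 3, 2), (Beta, Lyra, 2010, Lee, Ola, 3, 2), (Beta, Omega, 2021, Bo, Uma, 3, 2), (Beta, Omega, 2021, Gus, Ned, 3, 2), (Beta, Omega, 2021, Lee, Ola, 3, 2), (Beta, Orion, 2018, Bo, Uma, 3, 2), (Beta, Orion, 2018, Gus, Ned, 3, 2), (Beta, Orion, 2018, Lee, Ola, 3, 2)}
Keep only column(s) mid, year, role (8 duplicate(s) eliminated): {(2, 1981, Beta), (2, 2010, Beta), (2, 2018, Beta), (2, 2021, Beta)}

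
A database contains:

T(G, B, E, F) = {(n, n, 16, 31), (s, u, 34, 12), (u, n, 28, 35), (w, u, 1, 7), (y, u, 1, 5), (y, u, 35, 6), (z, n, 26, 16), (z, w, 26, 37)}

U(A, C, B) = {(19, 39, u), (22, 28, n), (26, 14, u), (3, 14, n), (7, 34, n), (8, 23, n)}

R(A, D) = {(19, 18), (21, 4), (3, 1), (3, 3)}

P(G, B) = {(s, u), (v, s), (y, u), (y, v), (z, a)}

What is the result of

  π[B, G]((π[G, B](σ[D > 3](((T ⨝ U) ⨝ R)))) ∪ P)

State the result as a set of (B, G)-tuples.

{(a, z), (s, v), (u, s), (u, w), (u, y), (v, y)}

Joining T and U on B yields {(n, n, 16, 31, 22, 28), (n, n, 16, 31, 3, 14), (n, n, 16, 31, 7, 34), (n, n, 16, 31, 8, 23), (s, u, 34, 12, 19, 39), (s, u, 34, 12, 26, 14), (u, n, 28, 35, 22, 28), (u, n, 28, 35, 3, 14), (u, n, 28, 35, 7, 34), (u, n, 28, 35, 8, 23), (w, u, 1, 7, 19, 39), (w, u, 1, 7, 26, 14), (y, u, 1, 5, 19, 39), (y, u, 1, 5, 26, 14), (y, u, 35, 6, 19, 39), (y, u, 35, 6, 26, 14), (z, n, 26, 16, 22, 28), (z, n, 26, 16, 3, 14), (z, n, 26, 16, 7, 34), (z, n, 26, 16, 8, 23)}.
Joining (T ⨝ U) and R on A yields {(n, n, 16, 31, 3, 14, 1), (n, n, 16, 31, 3, 14, 3), (s, u, 34, 12, 19, 39, 18), (u, n, 28, 35, 3, 14, 1), (u, n, 28, 35, 3, 14, 3), (w, u, 1, 7, 19, 39, 18), (y, u, 1, 5, 19, 39, 18), (y, u, 35, 6, 19, 39, 18), (z, n, 26, 16, 3, 14, 1), (z, n, 26, 16, 3, 14, 3)}.
Filtering on D > 3 leaves {(s, u, 34, 12, 19, 39, 18), (w, u, 1, 7, 19, 39, 18), (y, u, 1, 5, 19, 39, 18), (y, u, 35, 6, 19, 39, 18)}.
π_{G, B} gives {(s, u), (w, u), (y, u)} (1 duplicate(s) eliminated).
Taking the union: {(s, u), (v, s), (w, u), (y, u), (y, v), (z, a)}
π_{B, G} gives {(a, z), (s, v), (u, s), (u, w), (u, y), (v, y)}.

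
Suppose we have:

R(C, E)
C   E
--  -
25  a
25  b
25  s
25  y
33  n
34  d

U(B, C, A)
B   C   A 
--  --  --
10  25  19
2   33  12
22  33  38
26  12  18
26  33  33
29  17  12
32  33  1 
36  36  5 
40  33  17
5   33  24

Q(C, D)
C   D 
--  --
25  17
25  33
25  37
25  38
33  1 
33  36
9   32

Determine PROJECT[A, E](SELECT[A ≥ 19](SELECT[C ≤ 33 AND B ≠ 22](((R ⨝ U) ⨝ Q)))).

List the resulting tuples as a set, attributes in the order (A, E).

{(19, a), (19, b), (19, s), (19, y), (24, n), (33, n)}

R ⋈ U (natural join on C): {(25, a, 10, 19), (25, b, 10, 19), (25, s, 10, 19), (25, y, 10, 19), (33, n, 2, 12), (33, n, 22, 38), (33, n, 26, 33), (33, n, 32, 1), (33, n, 40, 17), (33, n, 5, 24)}
(R ⨝ U) ⋈ Q (natural join on C): {(25, a, 10, 19, 17), (25, a, 10, 19, 33), (25, a, 10, 19, 37), (25, a, 10, 19, 38), (25, b, 10, 19, 17), (25, b, 10, 19, 33), (25, b, 10, 19, 37), (25, b, 10, 19, 38), (25, s, 10, 19, 17), (25, s, 10, 19, 33), (25, s, 10, 19, 37), (25, s, 10, 19, 38), (25, y, 10, 19, 17), (25, y, 10, 19, 33), (25, y, 10, 19, 37), (25, y, 10, 19, 38), (33, n, 2, 12, 1), (33, n, 2, 12, 36), (33, n, 22, 38, 1), (33, n, 22, 38, 36), (33, n, 26, 33, 1), (33, n, 26, 33, 36), (33, n, 32, 1, 1), (33, n, 32, 1, 36), (33, n, 40, 17, 1), (33, n, 40, 17, 36), (33, n, 5, 24, 1), (33, n, 5, 24, 36)}
Filtering on C ≤ 33 AND B ≠ 22 leaves {(25, a, 10, 19, 17), (25, a, 10, 19, 33), (25, a, 10, 19, 37), (25, a, 10, 19, 38), (25, b, 10, 19, 17), (25, b, 10, 19, 33), (25, b, 10, 19, 37), (25, b, 10, 19, 38), (25, s, 10, 19, 17), (25, s, 10, 19, 33), (25, s, 10, 19, 37), (25, s, 10, 19, 38), (25, y, 10, 19, 17), (25, y, 10, 19, 33), (25, y, 10, 19, 37), (25, y, 10, 19, 38), (33, n, 2, 12, 1), (33, n, 2, 12, 36), (33, n, 26, 33, 1), (33, n, 26, 33, 36), (33, n, 32, 1, 1), (33, n, 32, 1, 36), (33, n, 40, 17, 1), (33, n, 40, 17, 36), (33, n, 5, 24, 1), (33, n, 5, 24, 36)}.
Filtering on A ≥ 19 leaves {(25, a, 10, 19, 17), (25, a, 10, 19, 33), (25, a, 10, 19, 37), (25, a, 10, 19, 38), (25, b, 10, 19, 17), (25, b, 10, 19, 33), (25, b, 10, 19, 37), (25, b, 10, 19, 38), (25, s, 10, 19, 17), (25, s, 10, 19, 33), (25, s, 10, 19, 37), (25, s, 10, 19, 38), (25, y, 10, 19, 17), (25, y, 10, 19, 33), (25, y, 10, 19, 37), (25, y, 10, 19, 38), (33, n, 26, 33, 1), (33, n, 26, 33, 36), (33, n, 5, 24, 1), (33, n, 5, 24, 36)}.
Projecting to A, E (14 duplicate(s) eliminated): {(19, a), (19, b), (19, s), (19, y), (24, n), (33, n)}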